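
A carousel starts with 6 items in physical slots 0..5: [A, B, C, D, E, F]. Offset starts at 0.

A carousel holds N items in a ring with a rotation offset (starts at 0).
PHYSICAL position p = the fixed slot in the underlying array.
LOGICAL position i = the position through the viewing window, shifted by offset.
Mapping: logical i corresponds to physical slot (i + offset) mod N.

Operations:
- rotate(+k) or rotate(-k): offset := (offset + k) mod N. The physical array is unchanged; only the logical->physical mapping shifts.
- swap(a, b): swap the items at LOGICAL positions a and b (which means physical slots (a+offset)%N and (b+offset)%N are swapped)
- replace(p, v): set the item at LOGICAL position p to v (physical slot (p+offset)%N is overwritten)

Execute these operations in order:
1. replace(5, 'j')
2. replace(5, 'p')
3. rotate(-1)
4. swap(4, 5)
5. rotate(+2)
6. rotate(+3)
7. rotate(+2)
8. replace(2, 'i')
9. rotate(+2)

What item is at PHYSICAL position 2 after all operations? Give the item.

Answer: i

Derivation:
After op 1 (replace(5, 'j')): offset=0, physical=[A,B,C,D,E,j], logical=[A,B,C,D,E,j]
After op 2 (replace(5, 'p')): offset=0, physical=[A,B,C,D,E,p], logical=[A,B,C,D,E,p]
After op 3 (rotate(-1)): offset=5, physical=[A,B,C,D,E,p], logical=[p,A,B,C,D,E]
After op 4 (swap(4, 5)): offset=5, physical=[A,B,C,E,D,p], logical=[p,A,B,C,E,D]
After op 5 (rotate(+2)): offset=1, physical=[A,B,C,E,D,p], logical=[B,C,E,D,p,A]
After op 6 (rotate(+3)): offset=4, physical=[A,B,C,E,D,p], logical=[D,p,A,B,C,E]
After op 7 (rotate(+2)): offset=0, physical=[A,B,C,E,D,p], logical=[A,B,C,E,D,p]
After op 8 (replace(2, 'i')): offset=0, physical=[A,B,i,E,D,p], logical=[A,B,i,E,D,p]
After op 9 (rotate(+2)): offset=2, physical=[A,B,i,E,D,p], logical=[i,E,D,p,A,B]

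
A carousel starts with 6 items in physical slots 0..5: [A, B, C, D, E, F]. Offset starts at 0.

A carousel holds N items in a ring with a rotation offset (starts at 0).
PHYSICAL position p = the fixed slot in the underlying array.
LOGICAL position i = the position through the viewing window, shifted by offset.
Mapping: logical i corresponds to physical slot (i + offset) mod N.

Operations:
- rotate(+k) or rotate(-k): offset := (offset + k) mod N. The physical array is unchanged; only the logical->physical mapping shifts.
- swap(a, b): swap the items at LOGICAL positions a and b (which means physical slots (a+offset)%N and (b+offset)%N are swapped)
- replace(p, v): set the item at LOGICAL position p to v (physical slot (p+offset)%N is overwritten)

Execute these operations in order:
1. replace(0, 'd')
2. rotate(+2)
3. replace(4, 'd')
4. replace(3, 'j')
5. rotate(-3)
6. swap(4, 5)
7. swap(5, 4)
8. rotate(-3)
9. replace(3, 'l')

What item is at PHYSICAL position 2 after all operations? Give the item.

After op 1 (replace(0, 'd')): offset=0, physical=[d,B,C,D,E,F], logical=[d,B,C,D,E,F]
After op 2 (rotate(+2)): offset=2, physical=[d,B,C,D,E,F], logical=[C,D,E,F,d,B]
After op 3 (replace(4, 'd')): offset=2, physical=[d,B,C,D,E,F], logical=[C,D,E,F,d,B]
After op 4 (replace(3, 'j')): offset=2, physical=[d,B,C,D,E,j], logical=[C,D,E,j,d,B]
After op 5 (rotate(-3)): offset=5, physical=[d,B,C,D,E,j], logical=[j,d,B,C,D,E]
After op 6 (swap(4, 5)): offset=5, physical=[d,B,C,E,D,j], logical=[j,d,B,C,E,D]
After op 7 (swap(5, 4)): offset=5, physical=[d,B,C,D,E,j], logical=[j,d,B,C,D,E]
After op 8 (rotate(-3)): offset=2, physical=[d,B,C,D,E,j], logical=[C,D,E,j,d,B]
After op 9 (replace(3, 'l')): offset=2, physical=[d,B,C,D,E,l], logical=[C,D,E,l,d,B]

Answer: C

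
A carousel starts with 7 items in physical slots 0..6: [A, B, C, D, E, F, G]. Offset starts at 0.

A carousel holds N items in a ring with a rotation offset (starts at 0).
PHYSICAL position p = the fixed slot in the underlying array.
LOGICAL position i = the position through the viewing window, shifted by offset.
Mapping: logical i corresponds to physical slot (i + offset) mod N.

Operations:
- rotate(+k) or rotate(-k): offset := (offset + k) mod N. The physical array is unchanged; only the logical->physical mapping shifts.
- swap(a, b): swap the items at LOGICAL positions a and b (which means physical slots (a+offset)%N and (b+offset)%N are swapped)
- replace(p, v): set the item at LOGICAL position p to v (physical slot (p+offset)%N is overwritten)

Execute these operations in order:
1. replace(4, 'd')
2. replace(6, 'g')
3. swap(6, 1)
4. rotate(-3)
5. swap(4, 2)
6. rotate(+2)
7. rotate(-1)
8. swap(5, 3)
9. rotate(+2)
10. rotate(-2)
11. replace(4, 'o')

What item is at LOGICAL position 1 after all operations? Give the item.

Answer: g

Derivation:
After op 1 (replace(4, 'd')): offset=0, physical=[A,B,C,D,d,F,G], logical=[A,B,C,D,d,F,G]
After op 2 (replace(6, 'g')): offset=0, physical=[A,B,C,D,d,F,g], logical=[A,B,C,D,d,F,g]
After op 3 (swap(6, 1)): offset=0, physical=[A,g,C,D,d,F,B], logical=[A,g,C,D,d,F,B]
After op 4 (rotate(-3)): offset=4, physical=[A,g,C,D,d,F,B], logical=[d,F,B,A,g,C,D]
After op 5 (swap(4, 2)): offset=4, physical=[A,B,C,D,d,F,g], logical=[d,F,g,A,B,C,D]
After op 6 (rotate(+2)): offset=6, physical=[A,B,C,D,d,F,g], logical=[g,A,B,C,D,d,F]
After op 7 (rotate(-1)): offset=5, physical=[A,B,C,D,d,F,g], logical=[F,g,A,B,C,D,d]
After op 8 (swap(5, 3)): offset=5, physical=[A,D,C,B,d,F,g], logical=[F,g,A,D,C,B,d]
After op 9 (rotate(+2)): offset=0, physical=[A,D,C,B,d,F,g], logical=[A,D,C,B,d,F,g]
After op 10 (rotate(-2)): offset=5, physical=[A,D,C,B,d,F,g], logical=[F,g,A,D,C,B,d]
After op 11 (replace(4, 'o')): offset=5, physical=[A,D,o,B,d,F,g], logical=[F,g,A,D,o,B,d]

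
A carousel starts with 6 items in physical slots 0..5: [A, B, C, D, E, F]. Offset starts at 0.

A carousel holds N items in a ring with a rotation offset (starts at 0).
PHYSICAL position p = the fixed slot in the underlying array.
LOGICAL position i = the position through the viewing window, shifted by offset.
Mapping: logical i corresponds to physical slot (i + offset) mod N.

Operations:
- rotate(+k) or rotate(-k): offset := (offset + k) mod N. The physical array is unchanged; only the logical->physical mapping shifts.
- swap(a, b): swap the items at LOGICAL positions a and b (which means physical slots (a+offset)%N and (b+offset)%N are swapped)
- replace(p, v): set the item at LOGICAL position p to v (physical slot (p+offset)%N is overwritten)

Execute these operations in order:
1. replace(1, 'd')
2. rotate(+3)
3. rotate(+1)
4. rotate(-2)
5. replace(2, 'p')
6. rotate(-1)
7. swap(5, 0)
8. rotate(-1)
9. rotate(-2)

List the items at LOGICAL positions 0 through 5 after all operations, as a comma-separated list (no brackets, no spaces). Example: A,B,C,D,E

After op 1 (replace(1, 'd')): offset=0, physical=[A,d,C,D,E,F], logical=[A,d,C,D,E,F]
After op 2 (rotate(+3)): offset=3, physical=[A,d,C,D,E,F], logical=[D,E,F,A,d,C]
After op 3 (rotate(+1)): offset=4, physical=[A,d,C,D,E,F], logical=[E,F,A,d,C,D]
After op 4 (rotate(-2)): offset=2, physical=[A,d,C,D,E,F], logical=[C,D,E,F,A,d]
After op 5 (replace(2, 'p')): offset=2, physical=[A,d,C,D,p,F], logical=[C,D,p,F,A,d]
After op 6 (rotate(-1)): offset=1, physical=[A,d,C,D,p,F], logical=[d,C,D,p,F,A]
After op 7 (swap(5, 0)): offset=1, physical=[d,A,C,D,p,F], logical=[A,C,D,p,F,d]
After op 8 (rotate(-1)): offset=0, physical=[d,A,C,D,p,F], logical=[d,A,C,D,p,F]
After op 9 (rotate(-2)): offset=4, physical=[d,A,C,D,p,F], logical=[p,F,d,A,C,D]

Answer: p,F,d,A,C,D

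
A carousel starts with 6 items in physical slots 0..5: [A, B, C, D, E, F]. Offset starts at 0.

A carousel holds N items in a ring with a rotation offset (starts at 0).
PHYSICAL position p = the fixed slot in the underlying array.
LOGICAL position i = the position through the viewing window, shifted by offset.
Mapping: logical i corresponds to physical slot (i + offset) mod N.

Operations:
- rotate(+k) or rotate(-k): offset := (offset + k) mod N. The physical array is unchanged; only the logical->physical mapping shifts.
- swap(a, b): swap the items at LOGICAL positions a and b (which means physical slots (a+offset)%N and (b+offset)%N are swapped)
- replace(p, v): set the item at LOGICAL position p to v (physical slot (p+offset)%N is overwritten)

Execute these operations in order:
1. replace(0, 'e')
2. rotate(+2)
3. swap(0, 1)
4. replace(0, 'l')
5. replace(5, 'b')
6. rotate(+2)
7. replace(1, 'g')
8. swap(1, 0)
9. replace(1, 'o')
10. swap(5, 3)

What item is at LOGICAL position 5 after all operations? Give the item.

After op 1 (replace(0, 'e')): offset=0, physical=[e,B,C,D,E,F], logical=[e,B,C,D,E,F]
After op 2 (rotate(+2)): offset=2, physical=[e,B,C,D,E,F], logical=[C,D,E,F,e,B]
After op 3 (swap(0, 1)): offset=2, physical=[e,B,D,C,E,F], logical=[D,C,E,F,e,B]
After op 4 (replace(0, 'l')): offset=2, physical=[e,B,l,C,E,F], logical=[l,C,E,F,e,B]
After op 5 (replace(5, 'b')): offset=2, physical=[e,b,l,C,E,F], logical=[l,C,E,F,e,b]
After op 6 (rotate(+2)): offset=4, physical=[e,b,l,C,E,F], logical=[E,F,e,b,l,C]
After op 7 (replace(1, 'g')): offset=4, physical=[e,b,l,C,E,g], logical=[E,g,e,b,l,C]
After op 8 (swap(1, 0)): offset=4, physical=[e,b,l,C,g,E], logical=[g,E,e,b,l,C]
After op 9 (replace(1, 'o')): offset=4, physical=[e,b,l,C,g,o], logical=[g,o,e,b,l,C]
After op 10 (swap(5, 3)): offset=4, physical=[e,C,l,b,g,o], logical=[g,o,e,C,l,b]

Answer: b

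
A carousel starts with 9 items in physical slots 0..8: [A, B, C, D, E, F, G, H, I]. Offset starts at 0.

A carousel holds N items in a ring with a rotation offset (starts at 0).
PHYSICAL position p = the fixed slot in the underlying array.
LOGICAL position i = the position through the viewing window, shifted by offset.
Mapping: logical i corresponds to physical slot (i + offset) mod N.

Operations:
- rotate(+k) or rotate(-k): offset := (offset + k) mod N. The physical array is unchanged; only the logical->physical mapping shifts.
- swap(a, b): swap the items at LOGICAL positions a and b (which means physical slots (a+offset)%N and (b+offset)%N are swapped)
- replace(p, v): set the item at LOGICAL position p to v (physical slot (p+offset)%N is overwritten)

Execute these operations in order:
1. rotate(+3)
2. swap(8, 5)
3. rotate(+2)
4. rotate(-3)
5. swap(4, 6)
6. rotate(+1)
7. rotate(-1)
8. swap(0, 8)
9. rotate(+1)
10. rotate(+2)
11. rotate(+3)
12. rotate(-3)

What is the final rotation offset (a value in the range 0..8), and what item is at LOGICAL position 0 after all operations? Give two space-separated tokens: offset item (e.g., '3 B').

Answer: 5 F

Derivation:
After op 1 (rotate(+3)): offset=3, physical=[A,B,C,D,E,F,G,H,I], logical=[D,E,F,G,H,I,A,B,C]
After op 2 (swap(8, 5)): offset=3, physical=[A,B,I,D,E,F,G,H,C], logical=[D,E,F,G,H,C,A,B,I]
After op 3 (rotate(+2)): offset=5, physical=[A,B,I,D,E,F,G,H,C], logical=[F,G,H,C,A,B,I,D,E]
After op 4 (rotate(-3)): offset=2, physical=[A,B,I,D,E,F,G,H,C], logical=[I,D,E,F,G,H,C,A,B]
After op 5 (swap(4, 6)): offset=2, physical=[A,B,I,D,E,F,C,H,G], logical=[I,D,E,F,C,H,G,A,B]
After op 6 (rotate(+1)): offset=3, physical=[A,B,I,D,E,F,C,H,G], logical=[D,E,F,C,H,G,A,B,I]
After op 7 (rotate(-1)): offset=2, physical=[A,B,I,D,E,F,C,H,G], logical=[I,D,E,F,C,H,G,A,B]
After op 8 (swap(0, 8)): offset=2, physical=[A,I,B,D,E,F,C,H,G], logical=[B,D,E,F,C,H,G,A,I]
After op 9 (rotate(+1)): offset=3, physical=[A,I,B,D,E,F,C,H,G], logical=[D,E,F,C,H,G,A,I,B]
After op 10 (rotate(+2)): offset=5, physical=[A,I,B,D,E,F,C,H,G], logical=[F,C,H,G,A,I,B,D,E]
After op 11 (rotate(+3)): offset=8, physical=[A,I,B,D,E,F,C,H,G], logical=[G,A,I,B,D,E,F,C,H]
After op 12 (rotate(-3)): offset=5, physical=[A,I,B,D,E,F,C,H,G], logical=[F,C,H,G,A,I,B,D,E]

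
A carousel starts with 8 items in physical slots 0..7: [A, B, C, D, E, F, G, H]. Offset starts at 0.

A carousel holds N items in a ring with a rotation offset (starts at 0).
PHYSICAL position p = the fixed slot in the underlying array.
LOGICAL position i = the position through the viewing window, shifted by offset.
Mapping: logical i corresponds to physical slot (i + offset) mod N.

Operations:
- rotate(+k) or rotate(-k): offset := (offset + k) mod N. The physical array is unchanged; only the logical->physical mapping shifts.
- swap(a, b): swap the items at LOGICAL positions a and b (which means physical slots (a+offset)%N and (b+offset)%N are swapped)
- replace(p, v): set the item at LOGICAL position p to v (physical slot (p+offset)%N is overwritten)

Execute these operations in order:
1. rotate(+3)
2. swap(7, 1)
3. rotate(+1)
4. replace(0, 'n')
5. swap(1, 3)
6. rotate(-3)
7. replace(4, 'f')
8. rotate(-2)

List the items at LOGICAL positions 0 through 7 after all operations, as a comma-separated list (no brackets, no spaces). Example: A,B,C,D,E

After op 1 (rotate(+3)): offset=3, physical=[A,B,C,D,E,F,G,H], logical=[D,E,F,G,H,A,B,C]
After op 2 (swap(7, 1)): offset=3, physical=[A,B,E,D,C,F,G,H], logical=[D,C,F,G,H,A,B,E]
After op 3 (rotate(+1)): offset=4, physical=[A,B,E,D,C,F,G,H], logical=[C,F,G,H,A,B,E,D]
After op 4 (replace(0, 'n')): offset=4, physical=[A,B,E,D,n,F,G,H], logical=[n,F,G,H,A,B,E,D]
After op 5 (swap(1, 3)): offset=4, physical=[A,B,E,D,n,H,G,F], logical=[n,H,G,F,A,B,E,D]
After op 6 (rotate(-3)): offset=1, physical=[A,B,E,D,n,H,G,F], logical=[B,E,D,n,H,G,F,A]
After op 7 (replace(4, 'f')): offset=1, physical=[A,B,E,D,n,f,G,F], logical=[B,E,D,n,f,G,F,A]
After op 8 (rotate(-2)): offset=7, physical=[A,B,E,D,n,f,G,F], logical=[F,A,B,E,D,n,f,G]

Answer: F,A,B,E,D,n,f,G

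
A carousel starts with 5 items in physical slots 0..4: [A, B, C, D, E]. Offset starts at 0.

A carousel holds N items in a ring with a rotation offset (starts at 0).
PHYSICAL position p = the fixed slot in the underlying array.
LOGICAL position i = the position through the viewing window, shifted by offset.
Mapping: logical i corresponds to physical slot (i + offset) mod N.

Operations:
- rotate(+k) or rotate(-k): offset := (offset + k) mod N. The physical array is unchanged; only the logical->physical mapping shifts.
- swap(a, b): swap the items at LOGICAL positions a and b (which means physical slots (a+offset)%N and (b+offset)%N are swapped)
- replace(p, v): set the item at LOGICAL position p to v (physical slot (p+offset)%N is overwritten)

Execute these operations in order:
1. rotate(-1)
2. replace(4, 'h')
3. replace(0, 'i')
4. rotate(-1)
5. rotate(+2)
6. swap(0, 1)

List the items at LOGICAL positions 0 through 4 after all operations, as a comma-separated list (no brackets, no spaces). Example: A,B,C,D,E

After op 1 (rotate(-1)): offset=4, physical=[A,B,C,D,E], logical=[E,A,B,C,D]
After op 2 (replace(4, 'h')): offset=4, physical=[A,B,C,h,E], logical=[E,A,B,C,h]
After op 3 (replace(0, 'i')): offset=4, physical=[A,B,C,h,i], logical=[i,A,B,C,h]
After op 4 (rotate(-1)): offset=3, physical=[A,B,C,h,i], logical=[h,i,A,B,C]
After op 5 (rotate(+2)): offset=0, physical=[A,B,C,h,i], logical=[A,B,C,h,i]
After op 6 (swap(0, 1)): offset=0, physical=[B,A,C,h,i], logical=[B,A,C,h,i]

Answer: B,A,C,h,i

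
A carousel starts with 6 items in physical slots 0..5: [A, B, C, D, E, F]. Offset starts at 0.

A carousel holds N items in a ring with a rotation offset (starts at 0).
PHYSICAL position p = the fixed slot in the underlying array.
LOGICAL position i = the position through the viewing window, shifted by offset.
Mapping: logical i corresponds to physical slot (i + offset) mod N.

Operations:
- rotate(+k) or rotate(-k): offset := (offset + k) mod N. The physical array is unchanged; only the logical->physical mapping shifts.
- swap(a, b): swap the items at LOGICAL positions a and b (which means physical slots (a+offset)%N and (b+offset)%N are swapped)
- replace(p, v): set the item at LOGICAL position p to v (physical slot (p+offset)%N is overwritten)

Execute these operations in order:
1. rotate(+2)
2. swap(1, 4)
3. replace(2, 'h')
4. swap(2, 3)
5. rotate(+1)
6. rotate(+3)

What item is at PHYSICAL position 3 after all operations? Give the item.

After op 1 (rotate(+2)): offset=2, physical=[A,B,C,D,E,F], logical=[C,D,E,F,A,B]
After op 2 (swap(1, 4)): offset=2, physical=[D,B,C,A,E,F], logical=[C,A,E,F,D,B]
After op 3 (replace(2, 'h')): offset=2, physical=[D,B,C,A,h,F], logical=[C,A,h,F,D,B]
After op 4 (swap(2, 3)): offset=2, physical=[D,B,C,A,F,h], logical=[C,A,F,h,D,B]
After op 5 (rotate(+1)): offset=3, physical=[D,B,C,A,F,h], logical=[A,F,h,D,B,C]
After op 6 (rotate(+3)): offset=0, physical=[D,B,C,A,F,h], logical=[D,B,C,A,F,h]

Answer: A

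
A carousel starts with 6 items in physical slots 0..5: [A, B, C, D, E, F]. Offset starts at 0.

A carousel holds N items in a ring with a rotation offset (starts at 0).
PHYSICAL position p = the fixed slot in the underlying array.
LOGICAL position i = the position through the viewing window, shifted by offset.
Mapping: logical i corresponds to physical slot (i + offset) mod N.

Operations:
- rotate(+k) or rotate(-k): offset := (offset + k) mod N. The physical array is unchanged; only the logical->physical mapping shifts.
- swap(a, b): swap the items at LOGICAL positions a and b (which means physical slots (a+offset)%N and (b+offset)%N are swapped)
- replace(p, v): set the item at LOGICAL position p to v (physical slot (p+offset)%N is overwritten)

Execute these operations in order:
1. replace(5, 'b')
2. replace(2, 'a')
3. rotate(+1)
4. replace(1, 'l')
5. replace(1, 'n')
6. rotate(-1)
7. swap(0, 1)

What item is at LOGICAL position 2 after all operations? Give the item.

After op 1 (replace(5, 'b')): offset=0, physical=[A,B,C,D,E,b], logical=[A,B,C,D,E,b]
After op 2 (replace(2, 'a')): offset=0, physical=[A,B,a,D,E,b], logical=[A,B,a,D,E,b]
After op 3 (rotate(+1)): offset=1, physical=[A,B,a,D,E,b], logical=[B,a,D,E,b,A]
After op 4 (replace(1, 'l')): offset=1, physical=[A,B,l,D,E,b], logical=[B,l,D,E,b,A]
After op 5 (replace(1, 'n')): offset=1, physical=[A,B,n,D,E,b], logical=[B,n,D,E,b,A]
After op 6 (rotate(-1)): offset=0, physical=[A,B,n,D,E,b], logical=[A,B,n,D,E,b]
After op 7 (swap(0, 1)): offset=0, physical=[B,A,n,D,E,b], logical=[B,A,n,D,E,b]

Answer: n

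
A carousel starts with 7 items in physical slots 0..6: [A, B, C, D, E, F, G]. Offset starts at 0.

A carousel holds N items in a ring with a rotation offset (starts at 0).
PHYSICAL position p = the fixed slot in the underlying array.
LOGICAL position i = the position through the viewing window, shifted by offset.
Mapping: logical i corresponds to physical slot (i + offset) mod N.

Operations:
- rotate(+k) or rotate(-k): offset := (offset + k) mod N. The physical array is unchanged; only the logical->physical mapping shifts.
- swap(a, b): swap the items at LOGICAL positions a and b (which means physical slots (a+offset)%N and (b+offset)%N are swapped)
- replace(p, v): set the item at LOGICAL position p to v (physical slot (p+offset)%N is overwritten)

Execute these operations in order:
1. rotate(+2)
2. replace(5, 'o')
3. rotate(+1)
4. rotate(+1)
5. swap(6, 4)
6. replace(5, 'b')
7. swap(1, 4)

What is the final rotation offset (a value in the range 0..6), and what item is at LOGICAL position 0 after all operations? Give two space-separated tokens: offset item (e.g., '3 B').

Answer: 4 E

Derivation:
After op 1 (rotate(+2)): offset=2, physical=[A,B,C,D,E,F,G], logical=[C,D,E,F,G,A,B]
After op 2 (replace(5, 'o')): offset=2, physical=[o,B,C,D,E,F,G], logical=[C,D,E,F,G,o,B]
After op 3 (rotate(+1)): offset=3, physical=[o,B,C,D,E,F,G], logical=[D,E,F,G,o,B,C]
After op 4 (rotate(+1)): offset=4, physical=[o,B,C,D,E,F,G], logical=[E,F,G,o,B,C,D]
After op 5 (swap(6, 4)): offset=4, physical=[o,D,C,B,E,F,G], logical=[E,F,G,o,D,C,B]
After op 6 (replace(5, 'b')): offset=4, physical=[o,D,b,B,E,F,G], logical=[E,F,G,o,D,b,B]
After op 7 (swap(1, 4)): offset=4, physical=[o,F,b,B,E,D,G], logical=[E,D,G,o,F,b,B]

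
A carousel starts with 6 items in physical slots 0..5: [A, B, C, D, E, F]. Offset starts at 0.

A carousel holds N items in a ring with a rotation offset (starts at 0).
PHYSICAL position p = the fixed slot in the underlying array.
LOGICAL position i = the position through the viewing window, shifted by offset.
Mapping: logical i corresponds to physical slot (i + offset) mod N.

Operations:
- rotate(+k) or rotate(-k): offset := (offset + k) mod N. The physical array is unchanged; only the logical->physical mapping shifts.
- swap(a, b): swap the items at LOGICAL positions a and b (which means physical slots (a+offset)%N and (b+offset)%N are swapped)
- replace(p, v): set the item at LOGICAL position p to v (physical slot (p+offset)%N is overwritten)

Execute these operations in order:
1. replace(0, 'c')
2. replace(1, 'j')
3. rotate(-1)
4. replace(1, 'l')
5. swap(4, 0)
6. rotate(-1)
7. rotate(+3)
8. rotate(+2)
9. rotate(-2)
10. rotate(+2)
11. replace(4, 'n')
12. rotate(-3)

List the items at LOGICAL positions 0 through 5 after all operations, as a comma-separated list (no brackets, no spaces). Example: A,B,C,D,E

Answer: l,n,C,F,E,D

Derivation:
After op 1 (replace(0, 'c')): offset=0, physical=[c,B,C,D,E,F], logical=[c,B,C,D,E,F]
After op 2 (replace(1, 'j')): offset=0, physical=[c,j,C,D,E,F], logical=[c,j,C,D,E,F]
After op 3 (rotate(-1)): offset=5, physical=[c,j,C,D,E,F], logical=[F,c,j,C,D,E]
After op 4 (replace(1, 'l')): offset=5, physical=[l,j,C,D,E,F], logical=[F,l,j,C,D,E]
After op 5 (swap(4, 0)): offset=5, physical=[l,j,C,F,E,D], logical=[D,l,j,C,F,E]
After op 6 (rotate(-1)): offset=4, physical=[l,j,C,F,E,D], logical=[E,D,l,j,C,F]
After op 7 (rotate(+3)): offset=1, physical=[l,j,C,F,E,D], logical=[j,C,F,E,D,l]
After op 8 (rotate(+2)): offset=3, physical=[l,j,C,F,E,D], logical=[F,E,D,l,j,C]
After op 9 (rotate(-2)): offset=1, physical=[l,j,C,F,E,D], logical=[j,C,F,E,D,l]
After op 10 (rotate(+2)): offset=3, physical=[l,j,C,F,E,D], logical=[F,E,D,l,j,C]
After op 11 (replace(4, 'n')): offset=3, physical=[l,n,C,F,E,D], logical=[F,E,D,l,n,C]
After op 12 (rotate(-3)): offset=0, physical=[l,n,C,F,E,D], logical=[l,n,C,F,E,D]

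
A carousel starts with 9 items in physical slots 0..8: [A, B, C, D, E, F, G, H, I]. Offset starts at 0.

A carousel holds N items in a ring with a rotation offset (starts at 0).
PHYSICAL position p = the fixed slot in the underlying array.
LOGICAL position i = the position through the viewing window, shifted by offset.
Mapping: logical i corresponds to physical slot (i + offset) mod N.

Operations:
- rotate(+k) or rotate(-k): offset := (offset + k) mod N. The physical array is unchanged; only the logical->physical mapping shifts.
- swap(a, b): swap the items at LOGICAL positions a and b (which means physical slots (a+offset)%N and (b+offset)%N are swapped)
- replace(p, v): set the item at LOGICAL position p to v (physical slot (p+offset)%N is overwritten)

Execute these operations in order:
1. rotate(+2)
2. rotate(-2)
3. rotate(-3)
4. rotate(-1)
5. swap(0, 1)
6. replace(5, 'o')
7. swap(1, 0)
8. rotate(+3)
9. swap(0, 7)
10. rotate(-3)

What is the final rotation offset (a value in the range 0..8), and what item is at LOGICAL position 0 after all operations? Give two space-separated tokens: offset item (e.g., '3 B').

Answer: 5 F

Derivation:
After op 1 (rotate(+2)): offset=2, physical=[A,B,C,D,E,F,G,H,I], logical=[C,D,E,F,G,H,I,A,B]
After op 2 (rotate(-2)): offset=0, physical=[A,B,C,D,E,F,G,H,I], logical=[A,B,C,D,E,F,G,H,I]
After op 3 (rotate(-3)): offset=6, physical=[A,B,C,D,E,F,G,H,I], logical=[G,H,I,A,B,C,D,E,F]
After op 4 (rotate(-1)): offset=5, physical=[A,B,C,D,E,F,G,H,I], logical=[F,G,H,I,A,B,C,D,E]
After op 5 (swap(0, 1)): offset=5, physical=[A,B,C,D,E,G,F,H,I], logical=[G,F,H,I,A,B,C,D,E]
After op 6 (replace(5, 'o')): offset=5, physical=[A,o,C,D,E,G,F,H,I], logical=[G,F,H,I,A,o,C,D,E]
After op 7 (swap(1, 0)): offset=5, physical=[A,o,C,D,E,F,G,H,I], logical=[F,G,H,I,A,o,C,D,E]
After op 8 (rotate(+3)): offset=8, physical=[A,o,C,D,E,F,G,H,I], logical=[I,A,o,C,D,E,F,G,H]
After op 9 (swap(0, 7)): offset=8, physical=[A,o,C,D,E,F,I,H,G], logical=[G,A,o,C,D,E,F,I,H]
After op 10 (rotate(-3)): offset=5, physical=[A,o,C,D,E,F,I,H,G], logical=[F,I,H,G,A,o,C,D,E]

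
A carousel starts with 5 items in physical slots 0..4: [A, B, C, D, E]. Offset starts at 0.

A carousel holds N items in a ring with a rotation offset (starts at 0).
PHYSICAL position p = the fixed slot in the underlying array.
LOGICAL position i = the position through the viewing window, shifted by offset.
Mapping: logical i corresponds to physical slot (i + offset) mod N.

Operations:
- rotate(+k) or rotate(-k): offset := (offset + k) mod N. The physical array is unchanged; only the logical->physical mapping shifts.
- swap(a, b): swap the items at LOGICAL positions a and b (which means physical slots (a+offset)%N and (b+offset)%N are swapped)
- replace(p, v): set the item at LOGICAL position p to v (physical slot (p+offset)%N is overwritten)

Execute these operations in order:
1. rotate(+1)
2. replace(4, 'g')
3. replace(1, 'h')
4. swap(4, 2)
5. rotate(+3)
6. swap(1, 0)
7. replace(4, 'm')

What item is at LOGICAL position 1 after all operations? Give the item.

Answer: E

Derivation:
After op 1 (rotate(+1)): offset=1, physical=[A,B,C,D,E], logical=[B,C,D,E,A]
After op 2 (replace(4, 'g')): offset=1, physical=[g,B,C,D,E], logical=[B,C,D,E,g]
After op 3 (replace(1, 'h')): offset=1, physical=[g,B,h,D,E], logical=[B,h,D,E,g]
After op 4 (swap(4, 2)): offset=1, physical=[D,B,h,g,E], logical=[B,h,g,E,D]
After op 5 (rotate(+3)): offset=4, physical=[D,B,h,g,E], logical=[E,D,B,h,g]
After op 6 (swap(1, 0)): offset=4, physical=[E,B,h,g,D], logical=[D,E,B,h,g]
After op 7 (replace(4, 'm')): offset=4, physical=[E,B,h,m,D], logical=[D,E,B,h,m]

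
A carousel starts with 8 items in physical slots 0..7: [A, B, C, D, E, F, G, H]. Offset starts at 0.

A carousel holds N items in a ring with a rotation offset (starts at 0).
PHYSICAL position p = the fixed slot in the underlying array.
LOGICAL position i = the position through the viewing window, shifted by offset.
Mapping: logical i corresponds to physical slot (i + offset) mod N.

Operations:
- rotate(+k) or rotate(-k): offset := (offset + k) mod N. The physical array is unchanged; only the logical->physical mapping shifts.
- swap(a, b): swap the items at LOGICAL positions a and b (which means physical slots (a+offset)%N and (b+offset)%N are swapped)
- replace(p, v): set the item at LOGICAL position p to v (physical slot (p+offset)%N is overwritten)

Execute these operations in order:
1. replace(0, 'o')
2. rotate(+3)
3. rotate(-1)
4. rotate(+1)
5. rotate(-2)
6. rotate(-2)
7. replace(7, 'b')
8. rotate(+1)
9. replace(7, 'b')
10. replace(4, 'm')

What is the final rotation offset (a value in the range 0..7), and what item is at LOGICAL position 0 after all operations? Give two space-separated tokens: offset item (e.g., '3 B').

After op 1 (replace(0, 'o')): offset=0, physical=[o,B,C,D,E,F,G,H], logical=[o,B,C,D,E,F,G,H]
After op 2 (rotate(+3)): offset=3, physical=[o,B,C,D,E,F,G,H], logical=[D,E,F,G,H,o,B,C]
After op 3 (rotate(-1)): offset=2, physical=[o,B,C,D,E,F,G,H], logical=[C,D,E,F,G,H,o,B]
After op 4 (rotate(+1)): offset=3, physical=[o,B,C,D,E,F,G,H], logical=[D,E,F,G,H,o,B,C]
After op 5 (rotate(-2)): offset=1, physical=[o,B,C,D,E,F,G,H], logical=[B,C,D,E,F,G,H,o]
After op 6 (rotate(-2)): offset=7, physical=[o,B,C,D,E,F,G,H], logical=[H,o,B,C,D,E,F,G]
After op 7 (replace(7, 'b')): offset=7, physical=[o,B,C,D,E,F,b,H], logical=[H,o,B,C,D,E,F,b]
After op 8 (rotate(+1)): offset=0, physical=[o,B,C,D,E,F,b,H], logical=[o,B,C,D,E,F,b,H]
After op 9 (replace(7, 'b')): offset=0, physical=[o,B,C,D,E,F,b,b], logical=[o,B,C,D,E,F,b,b]
After op 10 (replace(4, 'm')): offset=0, physical=[o,B,C,D,m,F,b,b], logical=[o,B,C,D,m,F,b,b]

Answer: 0 o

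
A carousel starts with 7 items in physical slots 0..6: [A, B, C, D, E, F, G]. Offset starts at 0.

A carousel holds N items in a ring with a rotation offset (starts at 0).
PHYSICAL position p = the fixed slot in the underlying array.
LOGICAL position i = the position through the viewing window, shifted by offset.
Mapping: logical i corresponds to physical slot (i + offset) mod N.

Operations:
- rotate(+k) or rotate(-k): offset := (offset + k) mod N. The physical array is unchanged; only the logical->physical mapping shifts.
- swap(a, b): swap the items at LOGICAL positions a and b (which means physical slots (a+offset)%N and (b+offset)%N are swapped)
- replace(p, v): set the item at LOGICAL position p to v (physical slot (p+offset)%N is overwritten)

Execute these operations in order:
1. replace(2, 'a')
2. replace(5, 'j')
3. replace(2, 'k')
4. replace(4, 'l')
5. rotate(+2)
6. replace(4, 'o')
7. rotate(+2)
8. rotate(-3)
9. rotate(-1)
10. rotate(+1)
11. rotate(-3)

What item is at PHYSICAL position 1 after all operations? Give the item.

After op 1 (replace(2, 'a')): offset=0, physical=[A,B,a,D,E,F,G], logical=[A,B,a,D,E,F,G]
After op 2 (replace(5, 'j')): offset=0, physical=[A,B,a,D,E,j,G], logical=[A,B,a,D,E,j,G]
After op 3 (replace(2, 'k')): offset=0, physical=[A,B,k,D,E,j,G], logical=[A,B,k,D,E,j,G]
After op 4 (replace(4, 'l')): offset=0, physical=[A,B,k,D,l,j,G], logical=[A,B,k,D,l,j,G]
After op 5 (rotate(+2)): offset=2, physical=[A,B,k,D,l,j,G], logical=[k,D,l,j,G,A,B]
After op 6 (replace(4, 'o')): offset=2, physical=[A,B,k,D,l,j,o], logical=[k,D,l,j,o,A,B]
After op 7 (rotate(+2)): offset=4, physical=[A,B,k,D,l,j,o], logical=[l,j,o,A,B,k,D]
After op 8 (rotate(-3)): offset=1, physical=[A,B,k,D,l,j,o], logical=[B,k,D,l,j,o,A]
After op 9 (rotate(-1)): offset=0, physical=[A,B,k,D,l,j,o], logical=[A,B,k,D,l,j,o]
After op 10 (rotate(+1)): offset=1, physical=[A,B,k,D,l,j,o], logical=[B,k,D,l,j,o,A]
After op 11 (rotate(-3)): offset=5, physical=[A,B,k,D,l,j,o], logical=[j,o,A,B,k,D,l]

Answer: B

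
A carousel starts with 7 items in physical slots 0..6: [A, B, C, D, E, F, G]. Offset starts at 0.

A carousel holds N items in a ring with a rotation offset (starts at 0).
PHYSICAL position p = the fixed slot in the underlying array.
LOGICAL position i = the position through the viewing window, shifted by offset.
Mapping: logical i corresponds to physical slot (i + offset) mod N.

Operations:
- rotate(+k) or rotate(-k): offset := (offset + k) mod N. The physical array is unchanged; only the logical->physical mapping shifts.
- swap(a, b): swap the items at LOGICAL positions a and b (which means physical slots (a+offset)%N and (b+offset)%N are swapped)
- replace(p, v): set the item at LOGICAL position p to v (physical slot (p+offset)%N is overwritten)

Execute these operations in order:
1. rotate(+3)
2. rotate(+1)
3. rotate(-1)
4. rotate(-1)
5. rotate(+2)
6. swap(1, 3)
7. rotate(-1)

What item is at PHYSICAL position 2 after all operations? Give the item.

Answer: C

Derivation:
After op 1 (rotate(+3)): offset=3, physical=[A,B,C,D,E,F,G], logical=[D,E,F,G,A,B,C]
After op 2 (rotate(+1)): offset=4, physical=[A,B,C,D,E,F,G], logical=[E,F,G,A,B,C,D]
After op 3 (rotate(-1)): offset=3, physical=[A,B,C,D,E,F,G], logical=[D,E,F,G,A,B,C]
After op 4 (rotate(-1)): offset=2, physical=[A,B,C,D,E,F,G], logical=[C,D,E,F,G,A,B]
After op 5 (rotate(+2)): offset=4, physical=[A,B,C,D,E,F,G], logical=[E,F,G,A,B,C,D]
After op 6 (swap(1, 3)): offset=4, physical=[F,B,C,D,E,A,G], logical=[E,A,G,F,B,C,D]
After op 7 (rotate(-1)): offset=3, physical=[F,B,C,D,E,A,G], logical=[D,E,A,G,F,B,C]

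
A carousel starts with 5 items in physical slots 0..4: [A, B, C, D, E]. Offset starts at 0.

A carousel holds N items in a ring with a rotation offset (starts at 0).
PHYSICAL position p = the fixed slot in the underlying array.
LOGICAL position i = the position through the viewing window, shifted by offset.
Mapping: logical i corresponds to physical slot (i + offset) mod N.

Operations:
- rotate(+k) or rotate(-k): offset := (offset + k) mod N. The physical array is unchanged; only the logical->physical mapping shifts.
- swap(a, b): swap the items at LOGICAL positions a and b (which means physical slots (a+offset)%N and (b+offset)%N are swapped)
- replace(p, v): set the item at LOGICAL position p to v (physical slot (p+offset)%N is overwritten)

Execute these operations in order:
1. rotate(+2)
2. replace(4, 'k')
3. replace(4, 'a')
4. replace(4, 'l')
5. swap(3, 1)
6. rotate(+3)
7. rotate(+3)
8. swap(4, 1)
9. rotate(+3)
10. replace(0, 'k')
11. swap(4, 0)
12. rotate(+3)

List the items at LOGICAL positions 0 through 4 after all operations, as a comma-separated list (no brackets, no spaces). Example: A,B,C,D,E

After op 1 (rotate(+2)): offset=2, physical=[A,B,C,D,E], logical=[C,D,E,A,B]
After op 2 (replace(4, 'k')): offset=2, physical=[A,k,C,D,E], logical=[C,D,E,A,k]
After op 3 (replace(4, 'a')): offset=2, physical=[A,a,C,D,E], logical=[C,D,E,A,a]
After op 4 (replace(4, 'l')): offset=2, physical=[A,l,C,D,E], logical=[C,D,E,A,l]
After op 5 (swap(3, 1)): offset=2, physical=[D,l,C,A,E], logical=[C,A,E,D,l]
After op 6 (rotate(+3)): offset=0, physical=[D,l,C,A,E], logical=[D,l,C,A,E]
After op 7 (rotate(+3)): offset=3, physical=[D,l,C,A,E], logical=[A,E,D,l,C]
After op 8 (swap(4, 1)): offset=3, physical=[D,l,E,A,C], logical=[A,C,D,l,E]
After op 9 (rotate(+3)): offset=1, physical=[D,l,E,A,C], logical=[l,E,A,C,D]
After op 10 (replace(0, 'k')): offset=1, physical=[D,k,E,A,C], logical=[k,E,A,C,D]
After op 11 (swap(4, 0)): offset=1, physical=[k,D,E,A,C], logical=[D,E,A,C,k]
After op 12 (rotate(+3)): offset=4, physical=[k,D,E,A,C], logical=[C,k,D,E,A]

Answer: C,k,D,E,A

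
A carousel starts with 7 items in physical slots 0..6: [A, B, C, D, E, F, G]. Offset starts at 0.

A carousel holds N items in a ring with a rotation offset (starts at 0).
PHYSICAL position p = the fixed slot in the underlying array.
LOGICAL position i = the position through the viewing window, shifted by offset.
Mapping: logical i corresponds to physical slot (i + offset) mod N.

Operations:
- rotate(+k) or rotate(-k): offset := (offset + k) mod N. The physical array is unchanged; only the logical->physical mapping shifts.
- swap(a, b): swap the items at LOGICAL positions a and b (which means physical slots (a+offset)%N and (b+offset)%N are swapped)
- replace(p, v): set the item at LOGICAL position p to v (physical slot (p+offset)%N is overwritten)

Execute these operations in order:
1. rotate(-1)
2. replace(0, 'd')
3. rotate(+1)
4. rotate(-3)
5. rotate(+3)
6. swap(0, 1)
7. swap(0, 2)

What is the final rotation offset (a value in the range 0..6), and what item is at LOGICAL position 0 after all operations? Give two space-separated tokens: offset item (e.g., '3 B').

After op 1 (rotate(-1)): offset=6, physical=[A,B,C,D,E,F,G], logical=[G,A,B,C,D,E,F]
After op 2 (replace(0, 'd')): offset=6, physical=[A,B,C,D,E,F,d], logical=[d,A,B,C,D,E,F]
After op 3 (rotate(+1)): offset=0, physical=[A,B,C,D,E,F,d], logical=[A,B,C,D,E,F,d]
After op 4 (rotate(-3)): offset=4, physical=[A,B,C,D,E,F,d], logical=[E,F,d,A,B,C,D]
After op 5 (rotate(+3)): offset=0, physical=[A,B,C,D,E,F,d], logical=[A,B,C,D,E,F,d]
After op 6 (swap(0, 1)): offset=0, physical=[B,A,C,D,E,F,d], logical=[B,A,C,D,E,F,d]
After op 7 (swap(0, 2)): offset=0, physical=[C,A,B,D,E,F,d], logical=[C,A,B,D,E,F,d]

Answer: 0 C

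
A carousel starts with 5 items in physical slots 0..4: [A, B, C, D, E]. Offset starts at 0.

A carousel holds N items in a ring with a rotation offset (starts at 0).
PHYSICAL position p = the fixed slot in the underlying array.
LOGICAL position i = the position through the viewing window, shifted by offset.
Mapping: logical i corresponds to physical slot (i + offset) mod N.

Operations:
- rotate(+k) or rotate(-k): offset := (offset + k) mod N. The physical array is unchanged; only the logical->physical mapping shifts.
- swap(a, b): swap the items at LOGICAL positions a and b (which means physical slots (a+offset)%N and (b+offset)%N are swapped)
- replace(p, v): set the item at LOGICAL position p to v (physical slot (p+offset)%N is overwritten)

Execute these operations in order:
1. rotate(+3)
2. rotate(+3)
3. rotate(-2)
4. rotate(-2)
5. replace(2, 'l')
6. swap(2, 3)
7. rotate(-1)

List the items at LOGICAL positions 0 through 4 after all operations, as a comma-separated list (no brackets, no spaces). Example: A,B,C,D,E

Answer: B,C,D,A,l

Derivation:
After op 1 (rotate(+3)): offset=3, physical=[A,B,C,D,E], logical=[D,E,A,B,C]
After op 2 (rotate(+3)): offset=1, physical=[A,B,C,D,E], logical=[B,C,D,E,A]
After op 3 (rotate(-2)): offset=4, physical=[A,B,C,D,E], logical=[E,A,B,C,D]
After op 4 (rotate(-2)): offset=2, physical=[A,B,C,D,E], logical=[C,D,E,A,B]
After op 5 (replace(2, 'l')): offset=2, physical=[A,B,C,D,l], logical=[C,D,l,A,B]
After op 6 (swap(2, 3)): offset=2, physical=[l,B,C,D,A], logical=[C,D,A,l,B]
After op 7 (rotate(-1)): offset=1, physical=[l,B,C,D,A], logical=[B,C,D,A,l]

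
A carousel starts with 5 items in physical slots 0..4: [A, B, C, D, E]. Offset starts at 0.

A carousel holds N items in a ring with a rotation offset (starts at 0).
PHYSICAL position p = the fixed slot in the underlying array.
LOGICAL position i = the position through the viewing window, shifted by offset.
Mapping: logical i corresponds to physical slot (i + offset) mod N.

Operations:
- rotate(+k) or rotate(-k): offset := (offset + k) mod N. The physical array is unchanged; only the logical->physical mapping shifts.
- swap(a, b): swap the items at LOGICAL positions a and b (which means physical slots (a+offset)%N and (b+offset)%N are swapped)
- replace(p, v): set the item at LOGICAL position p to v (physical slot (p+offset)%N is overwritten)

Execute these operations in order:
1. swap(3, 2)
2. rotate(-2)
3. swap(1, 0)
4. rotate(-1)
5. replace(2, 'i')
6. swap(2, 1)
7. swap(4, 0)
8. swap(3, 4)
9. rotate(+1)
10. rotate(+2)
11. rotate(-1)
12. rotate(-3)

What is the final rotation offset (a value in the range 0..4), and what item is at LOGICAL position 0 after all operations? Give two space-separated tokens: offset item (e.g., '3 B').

Answer: 1 A

Derivation:
After op 1 (swap(3, 2)): offset=0, physical=[A,B,D,C,E], logical=[A,B,D,C,E]
After op 2 (rotate(-2)): offset=3, physical=[A,B,D,C,E], logical=[C,E,A,B,D]
After op 3 (swap(1, 0)): offset=3, physical=[A,B,D,E,C], logical=[E,C,A,B,D]
After op 4 (rotate(-1)): offset=2, physical=[A,B,D,E,C], logical=[D,E,C,A,B]
After op 5 (replace(2, 'i')): offset=2, physical=[A,B,D,E,i], logical=[D,E,i,A,B]
After op 6 (swap(2, 1)): offset=2, physical=[A,B,D,i,E], logical=[D,i,E,A,B]
After op 7 (swap(4, 0)): offset=2, physical=[A,D,B,i,E], logical=[B,i,E,A,D]
After op 8 (swap(3, 4)): offset=2, physical=[D,A,B,i,E], logical=[B,i,E,D,A]
After op 9 (rotate(+1)): offset=3, physical=[D,A,B,i,E], logical=[i,E,D,A,B]
After op 10 (rotate(+2)): offset=0, physical=[D,A,B,i,E], logical=[D,A,B,i,E]
After op 11 (rotate(-1)): offset=4, physical=[D,A,B,i,E], logical=[E,D,A,B,i]
After op 12 (rotate(-3)): offset=1, physical=[D,A,B,i,E], logical=[A,B,i,E,D]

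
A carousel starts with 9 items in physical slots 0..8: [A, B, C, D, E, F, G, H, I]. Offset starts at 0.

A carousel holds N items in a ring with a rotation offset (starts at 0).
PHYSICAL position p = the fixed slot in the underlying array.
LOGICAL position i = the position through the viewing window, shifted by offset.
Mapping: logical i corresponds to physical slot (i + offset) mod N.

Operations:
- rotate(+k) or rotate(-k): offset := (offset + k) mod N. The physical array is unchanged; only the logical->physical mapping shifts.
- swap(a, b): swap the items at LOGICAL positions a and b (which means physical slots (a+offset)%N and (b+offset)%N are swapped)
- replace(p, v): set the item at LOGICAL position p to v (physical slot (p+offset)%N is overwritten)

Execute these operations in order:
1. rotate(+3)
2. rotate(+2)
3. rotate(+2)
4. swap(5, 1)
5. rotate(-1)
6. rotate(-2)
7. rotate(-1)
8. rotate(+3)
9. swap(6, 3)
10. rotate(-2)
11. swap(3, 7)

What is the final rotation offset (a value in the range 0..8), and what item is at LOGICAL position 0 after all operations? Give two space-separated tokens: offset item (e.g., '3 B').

After op 1 (rotate(+3)): offset=3, physical=[A,B,C,D,E,F,G,H,I], logical=[D,E,F,G,H,I,A,B,C]
After op 2 (rotate(+2)): offset=5, physical=[A,B,C,D,E,F,G,H,I], logical=[F,G,H,I,A,B,C,D,E]
After op 3 (rotate(+2)): offset=7, physical=[A,B,C,D,E,F,G,H,I], logical=[H,I,A,B,C,D,E,F,G]
After op 4 (swap(5, 1)): offset=7, physical=[A,B,C,I,E,F,G,H,D], logical=[H,D,A,B,C,I,E,F,G]
After op 5 (rotate(-1)): offset=6, physical=[A,B,C,I,E,F,G,H,D], logical=[G,H,D,A,B,C,I,E,F]
After op 6 (rotate(-2)): offset=4, physical=[A,B,C,I,E,F,G,H,D], logical=[E,F,G,H,D,A,B,C,I]
After op 7 (rotate(-1)): offset=3, physical=[A,B,C,I,E,F,G,H,D], logical=[I,E,F,G,H,D,A,B,C]
After op 8 (rotate(+3)): offset=6, physical=[A,B,C,I,E,F,G,H,D], logical=[G,H,D,A,B,C,I,E,F]
After op 9 (swap(6, 3)): offset=6, physical=[I,B,C,A,E,F,G,H,D], logical=[G,H,D,I,B,C,A,E,F]
After op 10 (rotate(-2)): offset=4, physical=[I,B,C,A,E,F,G,H,D], logical=[E,F,G,H,D,I,B,C,A]
After op 11 (swap(3, 7)): offset=4, physical=[I,B,H,A,E,F,G,C,D], logical=[E,F,G,C,D,I,B,H,A]

Answer: 4 E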